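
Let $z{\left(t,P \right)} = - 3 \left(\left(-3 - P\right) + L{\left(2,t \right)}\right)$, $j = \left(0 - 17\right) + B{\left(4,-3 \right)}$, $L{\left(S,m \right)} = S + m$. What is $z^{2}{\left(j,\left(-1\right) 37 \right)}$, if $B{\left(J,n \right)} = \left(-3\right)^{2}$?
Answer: $7056$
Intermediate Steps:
$B{\left(J,n \right)} = 9$
$j = -8$ ($j = \left(0 - 17\right) + 9 = -17 + 9 = -8$)
$z{\left(t,P \right)} = 3 - 3 t + 3 P$ ($z{\left(t,P \right)} = - 3 \left(\left(-3 - P\right) + \left(2 + t\right)\right) = - 3 \left(-1 + t - P\right) = 3 - 3 t + 3 P$)
$z^{2}{\left(j,\left(-1\right) 37 \right)} = \left(3 - -24 + 3 \left(\left(-1\right) 37\right)\right)^{2} = \left(3 + 24 + 3 \left(-37\right)\right)^{2} = \left(3 + 24 - 111\right)^{2} = \left(-84\right)^{2} = 7056$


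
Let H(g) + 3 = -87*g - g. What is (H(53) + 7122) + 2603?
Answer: 5058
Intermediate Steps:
H(g) = -3 - 88*g (H(g) = -3 + (-87*g - g) = -3 - 88*g)
(H(53) + 7122) + 2603 = ((-3 - 88*53) + 7122) + 2603 = ((-3 - 4664) + 7122) + 2603 = (-4667 + 7122) + 2603 = 2455 + 2603 = 5058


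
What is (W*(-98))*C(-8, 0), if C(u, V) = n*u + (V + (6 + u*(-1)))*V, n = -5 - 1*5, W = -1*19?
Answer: 148960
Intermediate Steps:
W = -19
n = -10 (n = -5 - 5 = -10)
C(u, V) = -10*u + V*(6 + V - u) (C(u, V) = -10*u + (V + (6 + u*(-1)))*V = -10*u + (V + (6 - u))*V = -10*u + (6 + V - u)*V = -10*u + V*(6 + V - u))
(W*(-98))*C(-8, 0) = (-19*(-98))*(0² - 10*(-8) + 6*0 - 1*0*(-8)) = 1862*(0 + 80 + 0 + 0) = 1862*80 = 148960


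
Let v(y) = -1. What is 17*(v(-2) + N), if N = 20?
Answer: 323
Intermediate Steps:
17*(v(-2) + N) = 17*(-1 + 20) = 17*19 = 323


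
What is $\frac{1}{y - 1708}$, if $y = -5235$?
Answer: $- \frac{1}{6943} \approx -0.00014403$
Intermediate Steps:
$\frac{1}{y - 1708} = \frac{1}{-5235 - 1708} = \frac{1}{-6943} = - \frac{1}{6943}$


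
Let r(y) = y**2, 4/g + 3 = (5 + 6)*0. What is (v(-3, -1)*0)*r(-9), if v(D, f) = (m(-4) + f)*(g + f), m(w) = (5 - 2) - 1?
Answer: 0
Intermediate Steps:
m(w) = 2 (m(w) = 3 - 1 = 2)
g = -4/3 (g = 4/(-3 + (5 + 6)*0) = 4/(-3 + 11*0) = 4/(-3 + 0) = 4/(-3) = 4*(-1/3) = -4/3 ≈ -1.3333)
v(D, f) = (2 + f)*(-4/3 + f)
(v(-3, -1)*0)*r(-9) = ((-8/3 + (-1)**2 + (2/3)*(-1))*0)*(-9)**2 = ((-8/3 + 1 - 2/3)*0)*81 = -7/3*0*81 = 0*81 = 0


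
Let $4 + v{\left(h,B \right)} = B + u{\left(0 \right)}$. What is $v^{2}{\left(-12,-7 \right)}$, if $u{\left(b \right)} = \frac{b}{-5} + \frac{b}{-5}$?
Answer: $121$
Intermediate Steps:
$u{\left(b \right)} = - \frac{2 b}{5}$ ($u{\left(b \right)} = b \left(- \frac{1}{5}\right) + b \left(- \frac{1}{5}\right) = - \frac{b}{5} - \frac{b}{5} = - \frac{2 b}{5}$)
$v{\left(h,B \right)} = -4 + B$ ($v{\left(h,B \right)} = -4 + \left(B - 0\right) = -4 + \left(B + 0\right) = -4 + B$)
$v^{2}{\left(-12,-7 \right)} = \left(-4 - 7\right)^{2} = \left(-11\right)^{2} = 121$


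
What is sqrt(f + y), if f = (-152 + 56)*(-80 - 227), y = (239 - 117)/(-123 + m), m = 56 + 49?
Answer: sqrt(265187)/3 ≈ 171.65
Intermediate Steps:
m = 105
y = -61/9 (y = (239 - 117)/(-123 + 105) = 122/(-18) = 122*(-1/18) = -61/9 ≈ -6.7778)
f = 29472 (f = -96*(-307) = 29472)
sqrt(f + y) = sqrt(29472 - 61/9) = sqrt(265187/9) = sqrt(265187)/3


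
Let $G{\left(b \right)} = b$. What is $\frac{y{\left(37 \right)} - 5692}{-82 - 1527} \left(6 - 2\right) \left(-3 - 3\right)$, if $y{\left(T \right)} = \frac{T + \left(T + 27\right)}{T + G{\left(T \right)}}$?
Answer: $- \frac{5053284}{59533} \approx -84.882$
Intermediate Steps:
$y{\left(T \right)} = \frac{27 + 2 T}{2 T}$ ($y{\left(T \right)} = \frac{T + \left(T + 27\right)}{T + T} = \frac{T + \left(27 + T\right)}{2 T} = \left(27 + 2 T\right) \frac{1}{2 T} = \frac{27 + 2 T}{2 T}$)
$\frac{y{\left(37 \right)} - 5692}{-82 - 1527} \left(6 - 2\right) \left(-3 - 3\right) = \frac{\frac{\frac{27}{2} + 37}{37} - 5692}{-82 - 1527} \left(6 - 2\right) \left(-3 - 3\right) = \frac{\frac{1}{37} \cdot \frac{101}{2} - 5692}{-82 - 1527} \cdot 4 \left(-6\right) = \frac{\frac{101}{74} - 5692}{-82 - 1527} \left(-24\right) = - \frac{421107}{74 \left(-1609\right)} \left(-24\right) = \left(- \frac{421107}{74}\right) \left(- \frac{1}{1609}\right) \left(-24\right) = \frac{421107}{119066} \left(-24\right) = - \frac{5053284}{59533}$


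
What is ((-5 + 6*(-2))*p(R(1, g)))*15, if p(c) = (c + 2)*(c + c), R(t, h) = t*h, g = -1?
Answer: 510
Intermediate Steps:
R(t, h) = h*t
p(c) = 2*c*(2 + c) (p(c) = (2 + c)*(2*c) = 2*c*(2 + c))
((-5 + 6*(-2))*p(R(1, g)))*15 = ((-5 + 6*(-2))*(2*(-1*1)*(2 - 1*1)))*15 = ((-5 - 12)*(2*(-1)*(2 - 1)))*15 = -34*(-1)*15 = -17*(-2)*15 = 34*15 = 510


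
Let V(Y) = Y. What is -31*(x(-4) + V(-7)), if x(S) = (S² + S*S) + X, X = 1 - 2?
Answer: -744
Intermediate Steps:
X = -1
x(S) = -1 + 2*S² (x(S) = (S² + S*S) - 1 = (S² + S²) - 1 = 2*S² - 1 = -1 + 2*S²)
-31*(x(-4) + V(-7)) = -31*((-1 + 2*(-4)²) - 7) = -31*((-1 + 2*16) - 7) = -31*((-1 + 32) - 7) = -31*(31 - 7) = -31*24 = -744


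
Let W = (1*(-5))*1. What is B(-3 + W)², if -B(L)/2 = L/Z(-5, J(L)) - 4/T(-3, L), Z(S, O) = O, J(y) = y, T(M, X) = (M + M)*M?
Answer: 196/81 ≈ 2.4198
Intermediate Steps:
T(M, X) = 2*M² (T(M, X) = (2*M)*M = 2*M²)
W = -5 (W = -5*1 = -5)
B(L) = -14/9 (B(L) = -2*(L/L - 4/(2*(-3)²)) = -2*(1 - 4/(2*9)) = -2*(1 - 4/18) = -2*(1 - 4*1/18) = -2*(1 - 2/9) = -2*7/9 = -14/9)
B(-3 + W)² = (-14/9)² = 196/81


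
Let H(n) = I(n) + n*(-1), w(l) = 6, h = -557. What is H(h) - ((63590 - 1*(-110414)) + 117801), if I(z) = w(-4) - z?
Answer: -290685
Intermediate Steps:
I(z) = 6 - z
H(n) = 6 - 2*n (H(n) = (6 - n) + n*(-1) = (6 - n) - n = 6 - 2*n)
H(h) - ((63590 - 1*(-110414)) + 117801) = (6 - 2*(-557)) - ((63590 - 1*(-110414)) + 117801) = (6 + 1114) - ((63590 + 110414) + 117801) = 1120 - (174004 + 117801) = 1120 - 1*291805 = 1120 - 291805 = -290685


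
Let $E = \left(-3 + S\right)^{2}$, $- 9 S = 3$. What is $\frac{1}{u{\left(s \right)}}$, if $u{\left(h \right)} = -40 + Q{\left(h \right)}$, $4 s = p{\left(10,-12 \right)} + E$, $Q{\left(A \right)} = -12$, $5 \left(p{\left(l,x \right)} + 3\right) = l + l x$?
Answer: $- \frac{1}{52} \approx -0.019231$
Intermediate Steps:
$S = - \frac{1}{3}$ ($S = \left(- \frac{1}{9}\right) 3 = - \frac{1}{3} \approx -0.33333$)
$E = \frac{100}{9}$ ($E = \left(-3 - \frac{1}{3}\right)^{2} = \left(- \frac{10}{3}\right)^{2} = \frac{100}{9} \approx 11.111$)
$p{\left(l,x \right)} = -3 + \frac{l}{5} + \frac{l x}{5}$ ($p{\left(l,x \right)} = -3 + \frac{l + l x}{5} = -3 + \left(\frac{l}{5} + \frac{l x}{5}\right) = -3 + \frac{l}{5} + \frac{l x}{5}$)
$s = - \frac{125}{36}$ ($s = \frac{\left(-3 + \frac{1}{5} \cdot 10 + \frac{1}{5} \cdot 10 \left(-12\right)\right) + \frac{100}{9}}{4} = \frac{\left(-3 + 2 - 24\right) + \frac{100}{9}}{4} = \frac{-25 + \frac{100}{9}}{4} = \frac{1}{4} \left(- \frac{125}{9}\right) = - \frac{125}{36} \approx -3.4722$)
$u{\left(h \right)} = -52$ ($u{\left(h \right)} = -40 - 12 = -52$)
$\frac{1}{u{\left(s \right)}} = \frac{1}{-52} = - \frac{1}{52}$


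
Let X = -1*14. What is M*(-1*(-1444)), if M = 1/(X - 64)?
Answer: -722/39 ≈ -18.513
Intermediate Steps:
X = -14
M = -1/78 (M = 1/(-14 - 64) = 1/(-78) = -1/78 ≈ -0.012821)
M*(-1*(-1444)) = -(-1)*(-1444)/78 = -1/78*1444 = -722/39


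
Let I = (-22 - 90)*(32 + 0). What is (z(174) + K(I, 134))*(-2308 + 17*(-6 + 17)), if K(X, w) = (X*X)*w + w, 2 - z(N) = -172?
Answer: -3650745399252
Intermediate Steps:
z(N) = 174 (z(N) = 2 - 1*(-172) = 2 + 172 = 174)
I = -3584 (I = -112*32 = -3584)
K(X, w) = w + w*X² (K(X, w) = X²*w + w = w*X² + w = w + w*X²)
(z(174) + K(I, 134))*(-2308 + 17*(-6 + 17)) = (174 + 134*(1 + (-3584)²))*(-2308 + 17*(-6 + 17)) = (174 + 134*(1 + 12845056))*(-2308 + 17*11) = (174 + 134*12845057)*(-2308 + 187) = (174 + 1721237638)*(-2121) = 1721237812*(-2121) = -3650745399252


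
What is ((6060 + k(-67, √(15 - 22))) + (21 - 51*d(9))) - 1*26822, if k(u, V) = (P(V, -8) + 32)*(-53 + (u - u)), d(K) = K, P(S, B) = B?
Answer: -22472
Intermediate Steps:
k(u, V) = -1272 (k(u, V) = (-8 + 32)*(-53 + (u - u)) = 24*(-53 + 0) = 24*(-53) = -1272)
((6060 + k(-67, √(15 - 22))) + (21 - 51*d(9))) - 1*26822 = ((6060 - 1272) + (21 - 51*9)) - 1*26822 = (4788 + (21 - 459)) - 26822 = (4788 - 438) - 26822 = 4350 - 26822 = -22472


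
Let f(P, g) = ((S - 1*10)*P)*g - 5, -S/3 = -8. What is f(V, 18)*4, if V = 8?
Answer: 8044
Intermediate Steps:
S = 24 (S = -3*(-8) = 24)
f(P, g) = -5 + 14*P*g (f(P, g) = ((24 - 1*10)*P)*g - 5 = ((24 - 10)*P)*g - 5 = (14*P)*g - 5 = 14*P*g - 5 = -5 + 14*P*g)
f(V, 18)*4 = (-5 + 14*8*18)*4 = (-5 + 2016)*4 = 2011*4 = 8044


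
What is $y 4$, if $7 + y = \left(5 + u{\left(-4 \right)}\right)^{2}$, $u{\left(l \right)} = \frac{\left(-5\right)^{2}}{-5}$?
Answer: $-28$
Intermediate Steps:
$u{\left(l \right)} = -5$ ($u{\left(l \right)} = 25 \left(- \frac{1}{5}\right) = -5$)
$y = -7$ ($y = -7 + \left(5 - 5\right)^{2} = -7 + 0^{2} = -7 + 0 = -7$)
$y 4 = \left(-7\right) 4 = -28$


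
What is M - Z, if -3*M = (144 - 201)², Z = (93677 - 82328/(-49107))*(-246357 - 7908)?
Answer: 389896609169458/16369 ≈ 2.3819e+10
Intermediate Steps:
Z = -389896626897085/16369 (Z = (93677 - 82328*(-1/49107))*(-254265) = (93677 + 82328/49107)*(-254265) = (4600278767/49107)*(-254265) = -389896626897085/16369 ≈ -2.3819e+10)
M = -1083 (M = -(144 - 201)²/3 = -⅓*(-57)² = -⅓*3249 = -1083)
M - Z = -1083 - 1*(-389896626897085/16369) = -1083 + 389896626897085/16369 = 389896609169458/16369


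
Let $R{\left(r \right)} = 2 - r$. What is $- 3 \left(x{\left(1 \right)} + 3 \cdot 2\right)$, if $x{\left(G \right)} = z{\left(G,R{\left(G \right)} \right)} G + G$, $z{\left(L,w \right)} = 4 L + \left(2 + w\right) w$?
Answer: $-42$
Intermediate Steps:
$z{\left(L,w \right)} = 4 L + w \left(2 + w\right)$
$x{\left(G \right)} = G + G \left(4 + \left(2 - G\right)^{2} + 2 G\right)$ ($x{\left(G \right)} = \left(\left(2 - G\right)^{2} + 2 \left(2 - G\right) + 4 G\right) G + G = \left(\left(2 - G\right)^{2} - \left(-4 + 2 G\right) + 4 G\right) G + G = \left(4 + \left(2 - G\right)^{2} + 2 G\right) G + G = G \left(4 + \left(2 - G\right)^{2} + 2 G\right) + G = G + G \left(4 + \left(2 - G\right)^{2} + 2 G\right)$)
$- 3 \left(x{\left(1 \right)} + 3 \cdot 2\right) = - 3 \left(1 \left(9 + 1^{2} - 2\right) + 3 \cdot 2\right) = - 3 \left(1 \left(9 + 1 - 2\right) + 6\right) = - 3 \left(1 \cdot 8 + 6\right) = - 3 \left(8 + 6\right) = \left(-3\right) 14 = -42$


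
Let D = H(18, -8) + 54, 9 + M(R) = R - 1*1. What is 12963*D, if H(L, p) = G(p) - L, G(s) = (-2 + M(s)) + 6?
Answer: 285186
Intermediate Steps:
M(R) = -10 + R (M(R) = -9 + (R - 1*1) = -9 + (R - 1) = -9 + (-1 + R) = -10 + R)
G(s) = -6 + s (G(s) = (-2 + (-10 + s)) + 6 = (-12 + s) + 6 = -6 + s)
H(L, p) = -6 + p - L (H(L, p) = (-6 + p) - L = -6 + p - L)
D = 22 (D = (-6 - 8 - 1*18) + 54 = (-6 - 8 - 18) + 54 = -32 + 54 = 22)
12963*D = 12963*22 = 285186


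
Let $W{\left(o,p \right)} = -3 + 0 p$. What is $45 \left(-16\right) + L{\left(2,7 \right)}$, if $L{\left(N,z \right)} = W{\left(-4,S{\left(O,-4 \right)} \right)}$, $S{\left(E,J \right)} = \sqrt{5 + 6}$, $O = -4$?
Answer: $-723$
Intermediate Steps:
$S{\left(E,J \right)} = \sqrt{11}$
$W{\left(o,p \right)} = -3$ ($W{\left(o,p \right)} = -3 + 0 = -3$)
$L{\left(N,z \right)} = -3$
$45 \left(-16\right) + L{\left(2,7 \right)} = 45 \left(-16\right) - 3 = -720 - 3 = -723$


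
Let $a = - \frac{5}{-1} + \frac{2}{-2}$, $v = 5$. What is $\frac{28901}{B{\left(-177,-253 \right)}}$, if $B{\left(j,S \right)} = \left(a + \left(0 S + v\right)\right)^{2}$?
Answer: $\frac{28901}{81} \approx 356.8$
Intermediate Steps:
$a = 4$ ($a = \left(-5\right) \left(-1\right) + 2 \left(- \frac{1}{2}\right) = 5 - 1 = 4$)
$B{\left(j,S \right)} = 81$ ($B{\left(j,S \right)} = \left(4 + \left(0 S + 5\right)\right)^{2} = \left(4 + \left(0 + 5\right)\right)^{2} = \left(4 + 5\right)^{2} = 9^{2} = 81$)
$\frac{28901}{B{\left(-177,-253 \right)}} = \frac{28901}{81}$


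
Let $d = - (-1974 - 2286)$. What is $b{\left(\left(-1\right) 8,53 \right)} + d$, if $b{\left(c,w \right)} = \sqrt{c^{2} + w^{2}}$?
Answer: $4260 + 13 \sqrt{17} \approx 4313.6$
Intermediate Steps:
$d = 4260$ ($d = - (-1974 - 2286) = \left(-1\right) \left(-4260\right) = 4260$)
$b{\left(\left(-1\right) 8,53 \right)} + d = \sqrt{\left(\left(-1\right) 8\right)^{2} + 53^{2}} + 4260 = \sqrt{\left(-8\right)^{2} + 2809} + 4260 = \sqrt{64 + 2809} + 4260 = \sqrt{2873} + 4260 = 13 \sqrt{17} + 4260 = 4260 + 13 \sqrt{17}$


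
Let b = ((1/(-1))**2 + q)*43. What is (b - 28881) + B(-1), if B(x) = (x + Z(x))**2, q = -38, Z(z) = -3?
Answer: -30456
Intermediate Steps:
B(x) = (-3 + x)**2 (B(x) = (x - 3)**2 = (-3 + x)**2)
b = -1591 (b = ((1/(-1))**2 - 38)*43 = ((-1)**2 - 38)*43 = (1 - 38)*43 = -37*43 = -1591)
(b - 28881) + B(-1) = (-1591 - 28881) + (-3 - 1)**2 = -30472 + (-4)**2 = -30472 + 16 = -30456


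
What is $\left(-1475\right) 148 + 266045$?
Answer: $47745$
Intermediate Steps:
$\left(-1475\right) 148 + 266045 = -218300 + 266045 = 47745$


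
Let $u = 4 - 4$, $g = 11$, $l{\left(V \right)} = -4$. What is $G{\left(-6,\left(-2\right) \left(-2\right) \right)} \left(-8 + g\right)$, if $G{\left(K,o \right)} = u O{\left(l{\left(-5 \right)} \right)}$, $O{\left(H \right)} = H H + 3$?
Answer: $0$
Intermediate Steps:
$u = 0$
$O{\left(H \right)} = 3 + H^{2}$ ($O{\left(H \right)} = H^{2} + 3 = 3 + H^{2}$)
$G{\left(K,o \right)} = 0$ ($G{\left(K,o \right)} = 0 \left(3 + \left(-4\right)^{2}\right) = 0 \left(3 + 16\right) = 0 \cdot 19 = 0$)
$G{\left(-6,\left(-2\right) \left(-2\right) \right)} \left(-8 + g\right) = 0 \left(-8 + 11\right) = 0 \cdot 3 = 0$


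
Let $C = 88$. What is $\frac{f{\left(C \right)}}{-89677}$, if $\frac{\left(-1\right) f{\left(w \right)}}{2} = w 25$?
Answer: $\frac{4400}{89677} \approx 0.049065$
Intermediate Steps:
$f{\left(w \right)} = - 50 w$ ($f{\left(w \right)} = - 2 w 25 = - 2 \cdot 25 w = - 50 w$)
$\frac{f{\left(C \right)}}{-89677} = \frac{\left(-50\right) 88}{-89677} = \left(-4400\right) \left(- \frac{1}{89677}\right) = \frac{4400}{89677}$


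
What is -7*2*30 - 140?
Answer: -560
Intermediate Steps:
-7*2*30 - 140 = -14*30 - 140 = -420 - 140 = -560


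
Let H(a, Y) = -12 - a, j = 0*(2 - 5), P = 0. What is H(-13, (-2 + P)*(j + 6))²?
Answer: 1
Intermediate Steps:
j = 0 (j = 0*(-3) = 0)
H(-13, (-2 + P)*(j + 6))² = (-12 - 1*(-13))² = (-12 + 13)² = 1² = 1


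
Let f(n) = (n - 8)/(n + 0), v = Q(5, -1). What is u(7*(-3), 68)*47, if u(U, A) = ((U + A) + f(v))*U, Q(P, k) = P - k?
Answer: -46060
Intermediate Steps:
v = 6 (v = 5 - 1*(-1) = 5 + 1 = 6)
f(n) = (-8 + n)/n
u(U, A) = U*(-1/3 + A + U) (u(U, A) = ((U + A) + (-8 + 6)/6)*U = ((A + U) + (1/6)*(-2))*U = ((A + U) - 1/3)*U = (-1/3 + A + U)*U = U*(-1/3 + A + U))
u(7*(-3), 68)*47 = ((7*(-3))*(-1/3 + 68 + 7*(-3)))*47 = -21*(-1/3 + 68 - 21)*47 = -21*140/3*47 = -980*47 = -46060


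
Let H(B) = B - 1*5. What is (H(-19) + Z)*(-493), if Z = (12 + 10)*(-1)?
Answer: 22678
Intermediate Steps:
Z = -22 (Z = 22*(-1) = -22)
H(B) = -5 + B (H(B) = B - 5 = -5 + B)
(H(-19) + Z)*(-493) = ((-5 - 19) - 22)*(-493) = (-24 - 22)*(-493) = -46*(-493) = 22678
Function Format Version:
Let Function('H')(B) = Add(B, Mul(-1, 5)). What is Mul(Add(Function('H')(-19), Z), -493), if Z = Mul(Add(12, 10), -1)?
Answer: 22678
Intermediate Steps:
Z = -22 (Z = Mul(22, -1) = -22)
Function('H')(B) = Add(-5, B) (Function('H')(B) = Add(B, -5) = Add(-5, B))
Mul(Add(Function('H')(-19), Z), -493) = Mul(Add(Add(-5, -19), -22), -493) = Mul(Add(-24, -22), -493) = Mul(-46, -493) = 22678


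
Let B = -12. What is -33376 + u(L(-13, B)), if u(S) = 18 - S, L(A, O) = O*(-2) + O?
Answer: -33370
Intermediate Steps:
L(A, O) = -O (L(A, O) = -2*O + O = -O)
-33376 + u(L(-13, B)) = -33376 + (18 - (-1)*(-12)) = -33376 + (18 - 1*12) = -33376 + (18 - 12) = -33376 + 6 = -33370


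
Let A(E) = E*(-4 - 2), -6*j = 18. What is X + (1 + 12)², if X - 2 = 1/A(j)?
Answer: 3079/18 ≈ 171.06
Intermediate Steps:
j = -3 (j = -⅙*18 = -3)
A(E) = -6*E (A(E) = E*(-6) = -6*E)
X = 37/18 (X = 2 + 1/(-6*(-3)) = 2 + 1/18 = 37/18 ≈ 2.0556)
X + (1 + 12)² = 37/18 + (1 + 12)² = 37/18 + 13² = 37/18 + 169 = 3079/18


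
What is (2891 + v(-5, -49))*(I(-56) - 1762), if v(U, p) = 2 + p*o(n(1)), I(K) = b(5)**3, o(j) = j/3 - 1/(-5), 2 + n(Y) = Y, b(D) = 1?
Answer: -25530391/5 ≈ -5.1061e+6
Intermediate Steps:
n(Y) = -2 + Y
o(j) = 1/5 + j/3 (o(j) = j*(1/3) - 1*(-1/5) = j/3 + 1/5 = 1/5 + j/3)
I(K) = 1 (I(K) = 1**3 = 1)
v(U, p) = 2 - 2*p/15 (v(U, p) = 2 + p*(1/5 + (-2 + 1)/3) = 2 + p*(1/5 + (1/3)*(-1)) = 2 + p*(1/5 - 1/3) = 2 + p*(-2/15) = 2 - 2*p/15)
(2891 + v(-5, -49))*(I(-56) - 1762) = (2891 + (2 - 2/15*(-49)))*(1 - 1762) = (2891 + (2 + 98/15))*(-1761) = (2891 + 128/15)*(-1761) = (43493/15)*(-1761) = -25530391/5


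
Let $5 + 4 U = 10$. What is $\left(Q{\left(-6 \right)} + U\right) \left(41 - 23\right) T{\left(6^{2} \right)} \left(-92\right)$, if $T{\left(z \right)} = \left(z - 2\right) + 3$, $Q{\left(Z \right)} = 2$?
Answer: $-199134$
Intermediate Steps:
$U = \frac{5}{4}$ ($U = - \frac{5}{4} + \frac{1}{4} \cdot 10 = - \frac{5}{4} + \frac{5}{2} = \frac{5}{4} \approx 1.25$)
$T{\left(z \right)} = 1 + z$ ($T{\left(z \right)} = \left(-2 + z\right) + 3 = 1 + z$)
$\left(Q{\left(-6 \right)} + U\right) \left(41 - 23\right) T{\left(6^{2} \right)} \left(-92\right) = \left(2 + \frac{5}{4}\right) \left(41 - 23\right) \left(1 + 6^{2}\right) \left(-92\right) = \frac{13}{4} \cdot 18 \left(1 + 36\right) \left(-92\right) = \frac{117}{2} \cdot 37 \left(-92\right) = \frac{4329}{2} \left(-92\right) = -199134$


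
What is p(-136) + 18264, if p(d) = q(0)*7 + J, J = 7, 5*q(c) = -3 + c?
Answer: 91334/5 ≈ 18267.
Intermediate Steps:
q(c) = -3/5 + c/5 (q(c) = (-3 + c)/5 = -3/5 + c/5)
p(d) = 14/5 (p(d) = (-3/5 + (1/5)*0)*7 + 7 = (-3/5 + 0)*7 + 7 = -3/5*7 + 7 = -21/5 + 7 = 14/5)
p(-136) + 18264 = 14/5 + 18264 = 91334/5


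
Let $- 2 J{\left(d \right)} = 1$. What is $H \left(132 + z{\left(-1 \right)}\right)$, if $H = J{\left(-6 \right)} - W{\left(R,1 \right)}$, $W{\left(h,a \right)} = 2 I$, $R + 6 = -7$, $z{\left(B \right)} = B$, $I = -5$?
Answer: $\frac{2489}{2} \approx 1244.5$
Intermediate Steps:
$R = -13$ ($R = -6 - 7 = -13$)
$J{\left(d \right)} = - \frac{1}{2}$ ($J{\left(d \right)} = \left(- \frac{1}{2}\right) 1 = - \frac{1}{2}$)
$W{\left(h,a \right)} = -10$ ($W{\left(h,a \right)} = 2 \left(-5\right) = -10$)
$H = \frac{19}{2}$ ($H = - \frac{1}{2} - -10 = - \frac{1}{2} + 10 = \frac{19}{2} \approx 9.5$)
$H \left(132 + z{\left(-1 \right)}\right) = \frac{19 \left(132 - 1\right)}{2} = \frac{19}{2} \cdot 131 = \frac{2489}{2}$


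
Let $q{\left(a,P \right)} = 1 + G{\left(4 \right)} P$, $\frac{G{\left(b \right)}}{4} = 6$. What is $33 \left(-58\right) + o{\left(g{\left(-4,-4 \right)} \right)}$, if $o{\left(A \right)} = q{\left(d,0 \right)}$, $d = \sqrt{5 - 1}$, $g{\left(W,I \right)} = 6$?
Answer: $-1913$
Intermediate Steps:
$G{\left(b \right)} = 24$ ($G{\left(b \right)} = 4 \cdot 6 = 24$)
$d = 2$ ($d = \sqrt{4} = 2$)
$q{\left(a,P \right)} = 1 + 24 P$
$o{\left(A \right)} = 1$ ($o{\left(A \right)} = 1 + 24 \cdot 0 = 1 + 0 = 1$)
$33 \left(-58\right) + o{\left(g{\left(-4,-4 \right)} \right)} = 33 \left(-58\right) + 1 = -1914 + 1 = -1913$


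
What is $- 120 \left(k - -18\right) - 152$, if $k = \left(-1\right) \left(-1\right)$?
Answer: $-2432$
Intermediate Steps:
$k = 1$
$- 120 \left(k - -18\right) - 152 = - 120 \left(1 - -18\right) - 152 = - 120 \left(1 + 18\right) - 152 = \left(-120\right) 19 - 152 = -2280 - 152 = -2432$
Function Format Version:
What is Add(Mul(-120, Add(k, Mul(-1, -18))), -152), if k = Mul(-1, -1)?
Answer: -2432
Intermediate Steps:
k = 1
Add(Mul(-120, Add(k, Mul(-1, -18))), -152) = Add(Mul(-120, Add(1, Mul(-1, -18))), -152) = Add(Mul(-120, Add(1, 18)), -152) = Add(Mul(-120, 19), -152) = Add(-2280, -152) = -2432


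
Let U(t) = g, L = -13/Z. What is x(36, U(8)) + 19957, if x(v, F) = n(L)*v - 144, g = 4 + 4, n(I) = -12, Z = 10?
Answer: 19381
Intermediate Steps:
L = -13/10 ≈ -1.3000
g = 8
U(t) = 8
x(v, F) = -144 - 12*v (x(v, F) = -12*v - 144 = -144 - 12*v)
x(36, U(8)) + 19957 = (-144 - 12*36) + 19957 = (-144 - 432) + 19957 = -576 + 19957 = 19381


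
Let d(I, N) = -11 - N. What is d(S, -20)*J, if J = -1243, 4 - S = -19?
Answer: -11187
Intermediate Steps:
S = 23 (S = 4 - 1*(-19) = 4 + 19 = 23)
d(S, -20)*J = (-11 - 1*(-20))*(-1243) = (-11 + 20)*(-1243) = 9*(-1243) = -11187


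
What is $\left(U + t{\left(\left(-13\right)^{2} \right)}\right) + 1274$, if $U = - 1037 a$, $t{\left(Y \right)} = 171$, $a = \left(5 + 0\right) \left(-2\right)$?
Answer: $11815$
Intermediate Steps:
$a = -10$ ($a = 5 \left(-2\right) = -10$)
$U = 10370$ ($U = \left(-1037\right) \left(-10\right) = 10370$)
$\left(U + t{\left(\left(-13\right)^{2} \right)}\right) + 1274 = \left(10370 + 171\right) + 1274 = 10541 + 1274 = 11815$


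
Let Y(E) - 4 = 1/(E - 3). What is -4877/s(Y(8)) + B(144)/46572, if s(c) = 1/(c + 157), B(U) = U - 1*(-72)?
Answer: -15255675332/19405 ≈ -7.8617e+5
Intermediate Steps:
B(U) = 72 + U (B(U) = U + 72 = 72 + U)
Y(E) = 4 + 1/(-3 + E) (Y(E) = 4 + 1/(E - 3) = 4 + 1/(-3 + E))
s(c) = 1/(157 + c)
-4877/s(Y(8)) + B(144)/46572 = -(765689 + 4877*(-11 + 4*8)/(-3 + 8)) + (72 + 144)/46572 = -4877/(1/(157 + (-11 + 32)/5)) + 216*(1/46572) = -4877/(1/(157 + (⅕)*21)) + 18/3881 = -4877/(1/(157 + 21/5)) + 18/3881 = -4877/(1/(806/5)) + 18/3881 = -4877/5/806 + 18/3881 = -4877*806/5 + 18/3881 = -3930862/5 + 18/3881 = -15255675332/19405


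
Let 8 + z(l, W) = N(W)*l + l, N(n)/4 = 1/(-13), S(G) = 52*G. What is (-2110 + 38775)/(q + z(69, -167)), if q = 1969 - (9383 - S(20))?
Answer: -95329/16469 ≈ -5.7884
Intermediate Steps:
N(n) = -4/13 (N(n) = 4/(-13) = 4*(-1/13) = -4/13)
z(l, W) = -8 + 9*l/13 (z(l, W) = -8 + (-4*l/13 + l) = -8 + 9*l/13)
q = -6374 (q = 1969 - (9383 - 52*20) = 1969 - (9383 - 1*1040) = 1969 - (9383 - 1040) = 1969 - 1*8343 = 1969 - 8343 = -6374)
(-2110 + 38775)/(q + z(69, -167)) = (-2110 + 38775)/(-6374 + (-8 + (9/13)*69)) = 36665/(-6374 + (-8 + 621/13)) = 36665/(-6374 + 517/13) = 36665/(-82345/13) = 36665*(-13/82345) = -95329/16469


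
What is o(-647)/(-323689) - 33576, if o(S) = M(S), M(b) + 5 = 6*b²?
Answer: -10870693513/323689 ≈ -33584.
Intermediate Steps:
M(b) = -5 + 6*b²
o(S) = -5 + 6*S²
o(-647)/(-323689) - 33576 = (-5 + 6*(-647)²)/(-323689) - 33576 = (-5 + 6*418609)*(-1/323689) - 33576 = (-5 + 2511654)*(-1/323689) - 33576 = 2511649*(-1/323689) - 33576 = -2511649/323689 - 33576 = -10870693513/323689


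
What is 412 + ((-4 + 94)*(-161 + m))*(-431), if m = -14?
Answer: 6788662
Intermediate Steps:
412 + ((-4 + 94)*(-161 + m))*(-431) = 412 + ((-4 + 94)*(-161 - 14))*(-431) = 412 + (90*(-175))*(-431) = 412 - 15750*(-431) = 412 + 6788250 = 6788662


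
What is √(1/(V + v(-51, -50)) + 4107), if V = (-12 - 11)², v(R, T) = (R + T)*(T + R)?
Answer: √472850831030/10730 ≈ 64.086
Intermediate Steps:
v(R, T) = (R + T)² (v(R, T) = (R + T)*(R + T) = (R + T)²)
V = 529 (V = (-23)² = 529)
√(1/(V + v(-51, -50)) + 4107) = √(1/(529 + (-51 - 50)²) + 4107) = √(1/(529 + (-101)²) + 4107) = √(1/(529 + 10201) + 4107) = √(1/10730 + 4107) = √(44068111/10730) = √472850831030/10730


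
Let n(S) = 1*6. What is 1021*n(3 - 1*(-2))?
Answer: 6126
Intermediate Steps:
n(S) = 6
1021*n(3 - 1*(-2)) = 1021*6 = 6126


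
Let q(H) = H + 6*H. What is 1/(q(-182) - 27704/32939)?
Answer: -32939/41991990 ≈ -0.00078441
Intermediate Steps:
q(H) = 7*H
1/(q(-182) - 27704/32939) = 1/(7*(-182) - 27704/32939) = 1/(-1274 - 27704*1/32939) = 1/(-1274 - 27704/32939) = 1/(-41991990/32939) = -32939/41991990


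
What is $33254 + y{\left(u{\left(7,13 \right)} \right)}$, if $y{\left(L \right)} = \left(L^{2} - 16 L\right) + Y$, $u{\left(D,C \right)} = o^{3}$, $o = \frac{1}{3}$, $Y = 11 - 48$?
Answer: $\frac{24214762}{729} \approx 33216.0$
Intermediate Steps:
$Y = -37$
$o = \frac{1}{3} \approx 0.33333$
$u{\left(D,C \right)} = \frac{1}{27}$ ($u{\left(D,C \right)} = \left(\frac{1}{3}\right)^{3} = \frac{1}{27}$)
$y{\left(L \right)} = -37 + L^{2} - 16 L$ ($y{\left(L \right)} = \left(L^{2} - 16 L\right) - 37 = -37 + L^{2} - 16 L$)
$33254 + y{\left(u{\left(7,13 \right)} \right)} = 33254 - \left(\frac{1015}{27} - \frac{1}{729}\right) = 33254 - \frac{27404}{729} = \frac{24214762}{729}$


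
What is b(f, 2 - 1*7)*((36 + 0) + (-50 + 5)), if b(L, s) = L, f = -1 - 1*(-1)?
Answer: 0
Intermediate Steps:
f = 0 (f = -1 + 1 = 0)
b(f, 2 - 1*7)*((36 + 0) + (-50 + 5)) = 0*((36 + 0) + (-50 + 5)) = 0*(36 - 45) = 0*(-9) = 0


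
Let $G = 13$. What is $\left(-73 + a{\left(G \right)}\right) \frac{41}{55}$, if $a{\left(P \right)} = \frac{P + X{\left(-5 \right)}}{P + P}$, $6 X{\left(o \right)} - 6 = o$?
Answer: $- \frac{463669}{8580} \approx -54.041$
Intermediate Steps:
$X{\left(o \right)} = 1 + \frac{o}{6}$
$a{\left(P \right)} = \frac{\frac{1}{6} + P}{2 P}$ ($a{\left(P \right)} = \frac{P + \left(1 + \frac{1}{6} \left(-5\right)\right)}{P + P} = \frac{P + \left(1 - \frac{5}{6}\right)}{2 P} = \left(P + \frac{1}{6}\right) \frac{1}{2 P} = \left(\frac{1}{6} + P\right) \frac{1}{2 P} = \frac{\frac{1}{6} + P}{2 P}$)
$\left(-73 + a{\left(G \right)}\right) \frac{41}{55} = \left(-73 + \frac{1 + 6 \cdot 13}{12 \cdot 13}\right) \frac{41}{55} = \left(-73 + \frac{1}{12} \cdot \frac{1}{13} \left(1 + 78\right)\right) 41 \cdot \frac{1}{55} = \left(-73 + \frac{1}{12} \cdot \frac{1}{13} \cdot 79\right) \frac{41}{55} = \left(-73 + \frac{79}{156}\right) \frac{41}{55} = \left(- \frac{11309}{156}\right) \frac{41}{55} = - \frac{463669}{8580}$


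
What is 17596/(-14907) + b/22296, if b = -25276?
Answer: -64092479/27697206 ≈ -2.3140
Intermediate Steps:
17596/(-14907) + b/22296 = 17596/(-14907) - 25276/22296 = 17596*(-1/14907) - 25276*1/22296 = -17596/14907 - 6319/5574 = -64092479/27697206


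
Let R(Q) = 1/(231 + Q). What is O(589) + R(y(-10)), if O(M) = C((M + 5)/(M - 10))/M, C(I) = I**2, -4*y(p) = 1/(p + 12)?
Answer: 247927076/40522553867 ≈ 0.0061182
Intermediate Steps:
y(p) = -1/(4*(12 + p)) (y(p) = -1/(4*(p + 12)) = -1/(4*(12 + p)))
O(M) = (5 + M)**2/(M*(-10 + M)**2) (O(M) = ((M + 5)/(M - 10))**2/M = ((5 + M)/(-10 + M))**2/M = ((5 + M)**2/(-10 + M)**2)/M = (5 + M)**2/(M*(-10 + M)**2))
O(589) + R(y(-10)) = (5 + 589)**2/(589*(-10 + 589)**2) + 1/(231 - 1/(48 + 4*(-10))) = (1/589)*594**2/579**2 + 1/(231 - 1/(48 - 40)) = (1/589)*(1/335241)*352836 + 1/(231 - 1/8) = 39204/21939661 + 1/(231 - 1*1/8) = 39204/21939661 + 1/(231 - 1/8) = 39204/21939661 + 1/(1847/8) = 39204/21939661 + 8/1847 = 247927076/40522553867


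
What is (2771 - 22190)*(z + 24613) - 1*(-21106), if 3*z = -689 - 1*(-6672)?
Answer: -516666700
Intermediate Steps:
z = 5983/3 (z = (-689 - 1*(-6672))/3 = (-689 + 6672)/3 = (⅓)*5983 = 5983/3 ≈ 1994.3)
(2771 - 22190)*(z + 24613) - 1*(-21106) = (2771 - 22190)*(5983/3 + 24613) - 1*(-21106) = -19419*79822/3 + 21106 = -516687806 + 21106 = -516666700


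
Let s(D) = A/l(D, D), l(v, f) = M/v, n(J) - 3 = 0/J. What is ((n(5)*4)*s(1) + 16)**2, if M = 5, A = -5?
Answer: 16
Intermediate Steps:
n(J) = 3 (n(J) = 3 + 0/J = 3 + 0 = 3)
l(v, f) = 5/v
s(D) = -D (s(D) = -5*D/5 = -D)
((n(5)*4)*s(1) + 16)**2 = ((3*4)*(-1*1) + 16)**2 = (12*(-1) + 16)**2 = (-12 + 16)**2 = 4**2 = 16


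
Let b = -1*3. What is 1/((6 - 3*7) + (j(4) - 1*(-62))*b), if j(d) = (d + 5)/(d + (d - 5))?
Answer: -1/210 ≈ -0.0047619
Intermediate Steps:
b = -3
j(d) = (5 + d)/(-5 + 2*d) (j(d) = (5 + d)/(d + (-5 + d)) = (5 + d)/(-5 + 2*d))
1/((6 - 3*7) + (j(4) - 1*(-62))*b) = 1/((6 - 3*7) + ((5 + 4)/(-5 + 2*4) - 1*(-62))*(-3)) = 1/((6 - 21) + (9/(-5 + 8) + 62)*(-3)) = 1/(-15 + (9/3 + 62)*(-3)) = 1/(-15 + ((1/3)*9 + 62)*(-3)) = 1/(-15 + (3 + 62)*(-3)) = 1/(-15 + 65*(-3)) = 1/(-15 - 195) = 1/(-210) = -1/210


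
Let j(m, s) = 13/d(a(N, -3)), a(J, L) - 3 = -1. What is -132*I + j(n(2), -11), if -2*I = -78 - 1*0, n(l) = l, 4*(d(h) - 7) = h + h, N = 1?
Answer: -41171/8 ≈ -5146.4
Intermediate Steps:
a(J, L) = 2 (a(J, L) = 3 - 1 = 2)
d(h) = 7 + h/2 (d(h) = 7 + (h + h)/4 = 7 + (2*h)/4 = 7 + h/2)
j(m, s) = 13/8 (j(m, s) = 13/(7 + (1/2)*2) = 13/(7 + 1) = 13/8)
I = 39 (I = -(-78 - 1*0)/2 = -(-78 + 0)/2 = -1/2*(-78) = 39)
-132*I + j(n(2), -11) = -132*39 + 13/8 = -5148 + 13/8 = -41171/8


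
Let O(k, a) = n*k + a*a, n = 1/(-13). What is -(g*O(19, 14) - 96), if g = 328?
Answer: -828264/13 ≈ -63713.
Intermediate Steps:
n = -1/13 ≈ -0.076923
O(k, a) = a² - k/13 (O(k, a) = -k/13 + a*a = -k/13 + a² = a² - k/13)
-(g*O(19, 14) - 96) = -(328*(14² - 1/13*19) - 96) = -(328*(196 - 19/13) - 96) = -(328*(2529/13) - 96) = -(829512/13 - 96) = -1*828264/13 = -828264/13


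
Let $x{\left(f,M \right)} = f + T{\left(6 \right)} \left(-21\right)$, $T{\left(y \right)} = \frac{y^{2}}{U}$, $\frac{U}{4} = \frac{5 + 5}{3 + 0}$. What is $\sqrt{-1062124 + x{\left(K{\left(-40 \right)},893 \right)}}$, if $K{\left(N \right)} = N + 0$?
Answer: $\frac{i \sqrt{106222070}}{10} \approx 1030.6 i$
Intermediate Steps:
$U = \frac{40}{3}$ ($U = 4 \frac{5 + 5}{3 + 0} = 4 \cdot \frac{10}{3} = \frac{40}{3} \approx 13.333$)
$K{\left(N \right)} = N$
$T{\left(y \right)} = \frac{3 y^{2}}{40}$ ($T{\left(y \right)} = \frac{y^{2}}{\frac{40}{3}} = y^{2} \cdot \frac{3}{40} = \frac{3 y^{2}}{40}$)
$x{\left(f,M \right)} = - \frac{567}{10} + f$ ($x{\left(f,M \right)} = f + \frac{3 \cdot 6^{2}}{40} \left(-21\right) = f + \frac{3}{40} \cdot 36 \left(-21\right) = f + \frac{27}{10} \left(-21\right) = f - \frac{567}{10} = - \frac{567}{10} + f$)
$\sqrt{-1062124 + x{\left(K{\left(-40 \right)},893 \right)}} = \sqrt{-1062124 - \frac{967}{10}} = \sqrt{- \frac{10622207}{10}} = \frac{i \sqrt{106222070}}{10}$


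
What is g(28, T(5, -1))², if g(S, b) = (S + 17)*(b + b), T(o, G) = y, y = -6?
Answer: 291600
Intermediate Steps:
T(o, G) = -6
g(S, b) = 2*b*(17 + S) (g(S, b) = (17 + S)*(2*b) = 2*b*(17 + S))
g(28, T(5, -1))² = (2*(-6)*(17 + 28))² = (2*(-6)*45)² = (-540)² = 291600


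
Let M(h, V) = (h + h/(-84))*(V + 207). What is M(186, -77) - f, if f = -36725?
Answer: 424320/7 ≈ 60617.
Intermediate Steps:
M(h, V) = 83*h*(207 + V)/84 (M(h, V) = (h + h*(-1/84))*(207 + V) = (h - h/84)*(207 + V) = (83*h/84)*(207 + V) = 83*h*(207 + V)/84)
M(186, -77) - f = (83/84)*186*(207 - 77) - 1*(-36725) = (83/84)*186*130 + 36725 = 167245/7 + 36725 = 424320/7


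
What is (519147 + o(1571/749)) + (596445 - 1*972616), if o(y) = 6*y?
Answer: 107098450/749 ≈ 1.4299e+5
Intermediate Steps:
(519147 + o(1571/749)) + (596445 - 1*972616) = (519147 + 6*(1571/749)) + (596445 - 1*972616) = (519147 + 6*(1571*(1/749))) + (596445 - 972616) = (519147 + 6*(1571/749)) - 376171 = (519147 + 9426/749) - 376171 = 388850529/749 - 376171 = 107098450/749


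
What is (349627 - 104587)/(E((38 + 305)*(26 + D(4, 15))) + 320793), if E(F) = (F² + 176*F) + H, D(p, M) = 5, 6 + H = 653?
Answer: 245040/115253537 ≈ 0.0021261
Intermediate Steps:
H = 647 (H = -6 + 653 = 647)
E(F) = 647 + F² + 176*F (E(F) = (F² + 176*F) + 647 = 647 + F² + 176*F)
(349627 - 104587)/(E((38 + 305)*(26 + D(4, 15))) + 320793) = (349627 - 104587)/((647 + ((38 + 305)*(26 + 5))² + 176*((38 + 305)*(26 + 5))) + 320793) = 245040/((647 + (343*31)² + 176*(343*31)) + 320793) = 245040/((647 + 10633² + 176*10633) + 320793) = 245040/((647 + 113060689 + 1871408) + 320793) = 245040/(114932744 + 320793) = 245040/115253537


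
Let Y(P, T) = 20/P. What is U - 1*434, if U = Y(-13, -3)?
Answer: -5662/13 ≈ -435.54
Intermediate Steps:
U = -20/13 (U = 20/(-13) = 20*(-1/13) = -20/13 ≈ -1.5385)
U - 1*434 = -20/13 - 1*434 = -20/13 - 434 = -5662/13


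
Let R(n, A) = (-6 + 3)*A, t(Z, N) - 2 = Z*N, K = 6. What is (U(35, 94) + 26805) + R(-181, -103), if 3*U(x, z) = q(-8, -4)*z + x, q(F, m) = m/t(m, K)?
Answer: 298445/11 ≈ 27131.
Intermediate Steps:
t(Z, N) = 2 + N*Z (t(Z, N) = 2 + Z*N = 2 + N*Z)
q(F, m) = m/(2 + 6*m)
R(n, A) = -3*A
U(x, z) = x/3 + 2*z/33 (U(x, z) = (((½)*(-4)/(1 + 3*(-4)))*z + x)/3 = (((½)*(-4)/(1 - 12))*z + x)/3 = (((½)*(-4)/(-11))*z + x)/3 = (((½)*(-4)*(-1/11))*z + x)/3 = (2*z/11 + x)/3 = (x + 2*z/11)/3 = x/3 + 2*z/33)
(U(35, 94) + 26805) + R(-181, -103) = (((⅓)*35 + (2/33)*94) + 26805) - 3*(-103) = ((35/3 + 188/33) + 26805) + 309 = (191/11 + 26805) + 309 = 295046/11 + 309 = 298445/11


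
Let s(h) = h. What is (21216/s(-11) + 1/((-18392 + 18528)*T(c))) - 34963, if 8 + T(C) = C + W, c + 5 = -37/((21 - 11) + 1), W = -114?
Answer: -79142494537/2145264 ≈ -36892.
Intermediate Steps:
c = -92/11 (c = -5 - 37/((21 - 11) + 1) = -5 - 37/(10 + 1) = -5 - 37/11 = -92/11 ≈ -8.3636)
T(C) = -122 + C (T(C) = -8 + (C - 114) = -8 + (-114 + C) = -122 + C)
(21216/s(-11) + 1/((-18392 + 18528)*T(c))) - 34963 = (21216/(-11) + 1/((-18392 + 18528)*(-122 - 92/11))) - 34963 = (21216*(-1/11) + 1/(136*(-1434/11))) - 34963 = (-21216/11 + (1/136)*(-11/1434)) - 34963 = (-21216/11 - 11/195024) - 34963 = -4137629305/2145264 - 34963 = -79142494537/2145264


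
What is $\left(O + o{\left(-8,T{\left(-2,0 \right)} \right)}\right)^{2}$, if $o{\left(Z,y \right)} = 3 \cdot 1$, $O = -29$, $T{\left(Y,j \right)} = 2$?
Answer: $676$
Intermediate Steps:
$o{\left(Z,y \right)} = 3$
$\left(O + o{\left(-8,T{\left(-2,0 \right)} \right)}\right)^{2} = \left(-29 + 3\right)^{2} = \left(-26\right)^{2} = 676$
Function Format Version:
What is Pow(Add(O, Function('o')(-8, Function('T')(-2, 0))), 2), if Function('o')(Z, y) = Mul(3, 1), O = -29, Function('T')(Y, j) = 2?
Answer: 676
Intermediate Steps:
Function('o')(Z, y) = 3
Pow(Add(O, Function('o')(-8, Function('T')(-2, 0))), 2) = Pow(Add(-29, 3), 2) = Pow(-26, 2) = 676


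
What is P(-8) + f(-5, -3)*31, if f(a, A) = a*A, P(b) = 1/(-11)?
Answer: 5114/11 ≈ 464.91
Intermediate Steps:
P(b) = -1/11
f(a, A) = A*a
P(-8) + f(-5, -3)*31 = -1/11 - 3*(-5)*31 = -1/11 + 15*31 = -1/11 + 465 = 5114/11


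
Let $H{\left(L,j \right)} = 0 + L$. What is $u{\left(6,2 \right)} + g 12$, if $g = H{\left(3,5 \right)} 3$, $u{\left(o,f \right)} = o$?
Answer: $114$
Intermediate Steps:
$H{\left(L,j \right)} = L$
$g = 9$ ($g = 3 \cdot 3 = 9$)
$u{\left(6,2 \right)} + g 12 = 6 + 9 \cdot 12 = 6 + 108 = 114$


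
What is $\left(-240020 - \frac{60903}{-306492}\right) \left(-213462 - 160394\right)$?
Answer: $\frac{2291866538749256}{25541} \approx 8.9733 \cdot 10^{10}$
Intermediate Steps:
$\left(-240020 - \frac{60903}{-306492}\right) \left(-213462 - 160394\right) = \left(-240020 - - \frac{20301}{102164}\right) \left(-373856\right) = \left(-240020 + \frac{20301}{102164}\right) \left(-373856\right) = \left(- \frac{24521382979}{102164}\right) \left(-373856\right) = \frac{2291866538749256}{25541}$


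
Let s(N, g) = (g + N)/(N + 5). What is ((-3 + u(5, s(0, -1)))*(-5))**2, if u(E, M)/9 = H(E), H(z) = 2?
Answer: 5625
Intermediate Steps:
s(N, g) = (N + g)/(5 + N)
u(E, M) = 18 (u(E, M) = 9*2 = 18)
((-3 + u(5, s(0, -1)))*(-5))**2 = ((-3 + 18)*(-5))**2 = (15*(-5))**2 = (-75)**2 = 5625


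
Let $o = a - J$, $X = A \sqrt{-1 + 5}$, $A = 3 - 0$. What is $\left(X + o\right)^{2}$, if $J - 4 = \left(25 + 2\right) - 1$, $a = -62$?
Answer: $7396$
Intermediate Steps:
$J = 30$ ($J = 4 + \left(\left(25 + 2\right) - 1\right) = 4 + \left(27 - 1\right) = 4 + 26 = 30$)
$A = 3$ ($A = 3 + 0 = 3$)
$X = 6$ ($X = 3 \sqrt{-1 + 5} = 3 \sqrt{4} = 3 \cdot 2 = 6$)
$o = -92$ ($o = -62 - 30 = -92$)
$\left(X + o\right)^{2} = \left(6 - 92\right)^{2} = \left(-86\right)^{2} = 7396$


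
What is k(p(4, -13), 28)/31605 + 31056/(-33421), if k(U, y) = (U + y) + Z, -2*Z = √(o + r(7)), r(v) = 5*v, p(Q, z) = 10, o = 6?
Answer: -980254882/1056270705 - √41/63210 ≈ -0.92813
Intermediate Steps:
Z = -√41/2 (Z = -√(6 + 5*7)/2 = -√(6 + 35)/2 = -√41/2 ≈ -3.2016)
k(U, y) = U + y - √41/2 (k(U, y) = (U + y) - √41/2 = U + y - √41/2)
k(p(4, -13), 28)/31605 + 31056/(-33421) = (10 + 28 - √41/2)/31605 + 31056/(-33421) = (38 - √41/2)*(1/31605) + 31056*(-1/33421) = (38/31605 - √41/63210) - 31056/33421 = -980254882/1056270705 - √41/63210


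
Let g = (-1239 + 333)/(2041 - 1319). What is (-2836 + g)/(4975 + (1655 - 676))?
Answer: -1024249/2149394 ≈ -0.47653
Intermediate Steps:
g = -453/361 (g = -906/722 = -906*1/722 = -453/361 ≈ -1.2548)
(-2836 + g)/(4975 + (1655 - 676)) = (-2836 - 453/361)/(4975 + (1655 - 676)) = -1024249/(361*(4975 + 979)) = -1024249/361/5954 = -1024249/361*1/5954 = -1024249/2149394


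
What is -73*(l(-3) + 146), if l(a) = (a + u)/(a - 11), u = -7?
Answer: -74971/7 ≈ -10710.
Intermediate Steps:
l(a) = (-7 + a)/(-11 + a) (l(a) = (a - 7)/(a - 11) = (-7 + a)/(-11 + a))
-73*(l(-3) + 146) = -73*((-7 - 3)/(-11 - 3) + 146) = -73*(-10/(-14) + 146) = -73*(-1/14*(-10) + 146) = -73*(5/7 + 146) = -73*1027/7 = -74971/7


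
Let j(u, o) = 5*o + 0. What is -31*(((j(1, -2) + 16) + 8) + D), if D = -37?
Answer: 713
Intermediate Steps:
j(u, o) = 5*o
-31*(((j(1, -2) + 16) + 8) + D) = -31*(((5*(-2) + 16) + 8) - 37) = -31*(((-10 + 16) + 8) - 37) = -31*((6 + 8) - 37) = -31*(14 - 37) = -31*(-23) = 713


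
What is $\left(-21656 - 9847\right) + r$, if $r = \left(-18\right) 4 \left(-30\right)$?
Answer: $-29343$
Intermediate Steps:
$r = 2160$ ($r = \left(-72\right) \left(-30\right) = 2160$)
$\left(-21656 - 9847\right) + r = \left(-21656 - 9847\right) + 2160 = -31503 + 2160 = -29343$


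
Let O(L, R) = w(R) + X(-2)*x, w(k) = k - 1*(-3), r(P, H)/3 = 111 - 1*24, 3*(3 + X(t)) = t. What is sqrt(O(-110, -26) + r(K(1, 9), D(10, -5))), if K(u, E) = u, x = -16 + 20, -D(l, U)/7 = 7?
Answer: sqrt(2010)/3 ≈ 14.944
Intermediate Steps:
D(l, U) = -49 (D(l, U) = -7*7 = -49)
x = 4
X(t) = -3 + t/3
r(P, H) = 261 (r(P, H) = 3*(111 - 1*24) = 3*(111 - 24) = 3*87 = 261)
w(k) = 3 + k (w(k) = k + 3 = 3 + k)
O(L, R) = -35/3 + R (O(L, R) = (3 + R) + (-3 + (1/3)*(-2))*4 = (3 + R) + (-3 - 2/3)*4 = (3 + R) - 11/3*4 = (3 + R) - 44/3 = -35/3 + R)
sqrt(O(-110, -26) + r(K(1, 9), D(10, -5))) = sqrt((-35/3 - 26) + 261) = sqrt(-113/3 + 261) = sqrt(670/3) = sqrt(2010)/3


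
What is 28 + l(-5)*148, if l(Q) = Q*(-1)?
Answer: 768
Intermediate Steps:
l(Q) = -Q
28 + l(-5)*148 = 28 - 1*(-5)*148 = 28 + 5*148 = 28 + 740 = 768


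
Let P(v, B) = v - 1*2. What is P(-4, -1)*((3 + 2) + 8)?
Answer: -78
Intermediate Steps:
P(v, B) = -2 + v (P(v, B) = v - 2 = -2 + v)
P(-4, -1)*((3 + 2) + 8) = (-2 - 4)*((3 + 2) + 8) = -6*(5 + 8) = -6*13 = -78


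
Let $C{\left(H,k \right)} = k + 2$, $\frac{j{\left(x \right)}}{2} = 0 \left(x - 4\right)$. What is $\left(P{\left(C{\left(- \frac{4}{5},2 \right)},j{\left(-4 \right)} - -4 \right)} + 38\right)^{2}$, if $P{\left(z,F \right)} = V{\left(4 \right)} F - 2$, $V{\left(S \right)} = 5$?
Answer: $3136$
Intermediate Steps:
$j{\left(x \right)} = 0$ ($j{\left(x \right)} = 2 \cdot 0 \left(x - 4\right) = 2 \cdot 0 \left(-4 + x\right) = 2 \cdot 0 = 0$)
$C{\left(H,k \right)} = 2 + k$
$P{\left(z,F \right)} = -2 + 5 F$ ($P{\left(z,F \right)} = 5 F - 2 = -2 + 5 F$)
$\left(P{\left(C{\left(- \frac{4}{5},2 \right)},j{\left(-4 \right)} - -4 \right)} + 38\right)^{2} = \left(\left(-2 + 5 \left(0 - -4\right)\right) + 38\right)^{2} = \left(\left(-2 + 5 \left(0 + 4\right)\right) + 38\right)^{2} = \left(\left(-2 + 5 \cdot 4\right) + 38\right)^{2} = \left(\left(-2 + 20\right) + 38\right)^{2} = \left(18 + 38\right)^{2} = 56^{2} = 3136$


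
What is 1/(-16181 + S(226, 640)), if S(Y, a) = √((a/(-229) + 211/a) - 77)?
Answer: -2371487360/38373048618561 - 8*I*√26670258290/38373048618561 ≈ -6.1801e-5 - 3.4047e-8*I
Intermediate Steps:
S(Y, a) = √(-77 + 211/a - a/229) (S(Y, a) = √((a*(-1/229) + 211/a) - 77) = √((-a/229 + 211/a) - 77) = √((211/a - a/229) - 77) = √(-77 + 211/a - a/229))
1/(-16181 + S(226, 640)) = 1/(-16181 + √(-4037957 - 229*640 + 11065051/640)/229) = 1/(-16181 + √(-4037957 - 146560 + 11065051*(1/640))/229) = 1/(-16181 + √(-4037957 - 146560 + 11065051/640)/229) = 1/(-16181 + √(-2667025829/640)/229) = 1/(-16181 + (I*√26670258290/80)/229) = 1/(-16181 + I*√26670258290/18320)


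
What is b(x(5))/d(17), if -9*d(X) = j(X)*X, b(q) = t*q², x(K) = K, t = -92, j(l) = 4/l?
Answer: 5175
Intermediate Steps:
b(q) = -92*q²
d(X) = -4/9 (d(X) = -4/X*X/9 = -⅑*4 = -4/9)
b(x(5))/d(17) = (-92*5²)/(-4/9) = -92*25*(-9/4) = -2300*(-9/4) = 5175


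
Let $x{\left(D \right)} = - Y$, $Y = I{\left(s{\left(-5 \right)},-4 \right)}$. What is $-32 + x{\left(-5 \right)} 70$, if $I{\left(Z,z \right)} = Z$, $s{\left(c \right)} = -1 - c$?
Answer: $-312$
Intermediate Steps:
$Y = 4$ ($Y = -1 - -5 = -1 + 5 = 4$)
$x{\left(D \right)} = -4$ ($x{\left(D \right)} = \left(-1\right) 4 = -4$)
$-32 + x{\left(-5 \right)} 70 = -32 - 280 = -312$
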